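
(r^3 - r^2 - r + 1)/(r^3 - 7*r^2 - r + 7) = (r - 1)/(r - 7)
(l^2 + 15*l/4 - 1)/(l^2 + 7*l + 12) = (l - 1/4)/(l + 3)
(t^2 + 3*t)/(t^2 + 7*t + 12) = t/(t + 4)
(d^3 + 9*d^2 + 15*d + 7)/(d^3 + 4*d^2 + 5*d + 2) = (d + 7)/(d + 2)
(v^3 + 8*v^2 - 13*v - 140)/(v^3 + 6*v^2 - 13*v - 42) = (v^2 + v - 20)/(v^2 - v - 6)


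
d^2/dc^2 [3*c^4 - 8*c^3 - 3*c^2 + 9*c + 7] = 36*c^2 - 48*c - 6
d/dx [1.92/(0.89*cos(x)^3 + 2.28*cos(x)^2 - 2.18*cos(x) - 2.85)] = (5.1264*cos(x)^2 + 8.7552*cos(x) - 4.1856)*sin(x)/(0.89*cos(x)^3 + 2.28*cos(x)^2 - 2.18*cos(x) - 2.85)^2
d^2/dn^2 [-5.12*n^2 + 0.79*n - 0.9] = -10.2400000000000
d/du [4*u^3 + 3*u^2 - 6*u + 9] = 12*u^2 + 6*u - 6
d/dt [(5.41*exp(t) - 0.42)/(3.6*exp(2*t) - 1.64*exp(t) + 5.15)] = (-19.476*exp(2*t) + 3.024*exp(t) + 27.1727)*exp(t)/(12.96*exp(4*t) - 11.808*exp(3*t) + 39.7696*exp(2*t) - 16.892*exp(t) + 26.5225)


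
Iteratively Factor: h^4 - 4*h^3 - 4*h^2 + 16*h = (h + 2)*(h^3 - 6*h^2 + 8*h) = h*(h + 2)*(h^2 - 6*h + 8) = h*(h - 4)*(h + 2)*(h - 2)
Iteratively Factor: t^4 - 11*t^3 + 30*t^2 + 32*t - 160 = (t + 2)*(t^3 - 13*t^2 + 56*t - 80) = (t - 4)*(t + 2)*(t^2 - 9*t + 20) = (t - 5)*(t - 4)*(t + 2)*(t - 4)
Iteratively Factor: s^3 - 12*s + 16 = (s + 4)*(s^2 - 4*s + 4) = (s - 2)*(s + 4)*(s - 2)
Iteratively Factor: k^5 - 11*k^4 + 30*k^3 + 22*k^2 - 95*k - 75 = (k + 1)*(k^4 - 12*k^3 + 42*k^2 - 20*k - 75) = (k - 5)*(k + 1)*(k^3 - 7*k^2 + 7*k + 15) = (k - 5)*(k - 3)*(k + 1)*(k^2 - 4*k - 5) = (k - 5)*(k - 3)*(k + 1)^2*(k - 5)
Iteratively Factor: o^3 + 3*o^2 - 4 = (o + 2)*(o^2 + o - 2) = (o - 1)*(o + 2)*(o + 2)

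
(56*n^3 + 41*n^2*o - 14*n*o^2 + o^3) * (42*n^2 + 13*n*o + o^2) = 2352*n^5 + 2450*n^4*o + n^3*o^2 - 99*n^2*o^3 - n*o^4 + o^5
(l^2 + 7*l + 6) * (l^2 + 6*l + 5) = l^4 + 13*l^3 + 53*l^2 + 71*l + 30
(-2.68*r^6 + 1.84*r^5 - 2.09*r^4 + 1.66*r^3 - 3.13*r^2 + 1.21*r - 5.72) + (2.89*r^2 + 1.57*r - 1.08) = -2.68*r^6 + 1.84*r^5 - 2.09*r^4 + 1.66*r^3 - 0.24*r^2 + 2.78*r - 6.8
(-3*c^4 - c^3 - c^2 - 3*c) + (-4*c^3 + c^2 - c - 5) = -3*c^4 - 5*c^3 - 4*c - 5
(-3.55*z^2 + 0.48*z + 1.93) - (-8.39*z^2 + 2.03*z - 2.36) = 4.84*z^2 - 1.55*z + 4.29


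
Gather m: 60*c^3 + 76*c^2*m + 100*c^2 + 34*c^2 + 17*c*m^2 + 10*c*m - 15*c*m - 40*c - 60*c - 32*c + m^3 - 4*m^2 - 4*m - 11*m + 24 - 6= 60*c^3 + 134*c^2 - 132*c + m^3 + m^2*(17*c - 4) + m*(76*c^2 - 5*c - 15) + 18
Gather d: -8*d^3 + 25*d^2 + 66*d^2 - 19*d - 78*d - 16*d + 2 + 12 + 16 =-8*d^3 + 91*d^2 - 113*d + 30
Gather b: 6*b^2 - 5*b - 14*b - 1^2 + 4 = 6*b^2 - 19*b + 3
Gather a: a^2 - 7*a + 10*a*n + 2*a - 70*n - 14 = a^2 + a*(10*n - 5) - 70*n - 14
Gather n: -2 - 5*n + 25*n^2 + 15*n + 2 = 25*n^2 + 10*n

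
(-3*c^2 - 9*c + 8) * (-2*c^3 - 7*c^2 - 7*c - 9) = 6*c^5 + 39*c^4 + 68*c^3 + 34*c^2 + 25*c - 72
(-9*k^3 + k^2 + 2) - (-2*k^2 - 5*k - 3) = -9*k^3 + 3*k^2 + 5*k + 5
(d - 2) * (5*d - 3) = 5*d^2 - 13*d + 6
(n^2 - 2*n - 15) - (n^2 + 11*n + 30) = -13*n - 45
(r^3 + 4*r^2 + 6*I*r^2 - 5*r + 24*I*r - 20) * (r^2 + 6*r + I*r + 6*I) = r^5 + 10*r^4 + 7*I*r^4 + 13*r^3 + 70*I*r^3 - 110*r^2 + 163*I*r^2 - 264*r - 50*I*r - 120*I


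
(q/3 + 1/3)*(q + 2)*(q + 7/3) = q^3/3 + 16*q^2/9 + 3*q + 14/9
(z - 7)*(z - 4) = z^2 - 11*z + 28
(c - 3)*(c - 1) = c^2 - 4*c + 3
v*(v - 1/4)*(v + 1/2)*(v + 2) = v^4 + 9*v^3/4 + 3*v^2/8 - v/4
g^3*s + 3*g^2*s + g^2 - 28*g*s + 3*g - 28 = (g - 4)*(g + 7)*(g*s + 1)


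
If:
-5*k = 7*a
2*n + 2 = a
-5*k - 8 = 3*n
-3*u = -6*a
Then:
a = 10/11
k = -14/11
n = -6/11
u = 20/11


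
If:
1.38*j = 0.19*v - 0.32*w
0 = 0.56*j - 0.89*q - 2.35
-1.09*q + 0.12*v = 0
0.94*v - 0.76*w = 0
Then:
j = 1.93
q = -1.43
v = -12.95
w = -16.02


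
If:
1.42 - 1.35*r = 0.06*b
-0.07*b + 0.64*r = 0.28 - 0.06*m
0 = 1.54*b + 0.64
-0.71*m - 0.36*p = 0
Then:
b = -0.42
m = -7.23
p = 14.27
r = 1.07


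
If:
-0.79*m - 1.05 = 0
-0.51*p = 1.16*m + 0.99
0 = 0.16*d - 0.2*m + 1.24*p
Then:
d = -10.05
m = -1.33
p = 1.08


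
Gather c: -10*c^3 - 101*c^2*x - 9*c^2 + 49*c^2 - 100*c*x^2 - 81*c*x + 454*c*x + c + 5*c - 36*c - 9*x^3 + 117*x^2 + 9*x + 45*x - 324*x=-10*c^3 + c^2*(40 - 101*x) + c*(-100*x^2 + 373*x - 30) - 9*x^3 + 117*x^2 - 270*x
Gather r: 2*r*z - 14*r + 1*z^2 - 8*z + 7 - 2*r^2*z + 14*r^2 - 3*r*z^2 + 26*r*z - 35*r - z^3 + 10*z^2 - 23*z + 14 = r^2*(14 - 2*z) + r*(-3*z^2 + 28*z - 49) - z^3 + 11*z^2 - 31*z + 21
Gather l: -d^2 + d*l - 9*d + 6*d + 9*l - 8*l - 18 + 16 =-d^2 - 3*d + l*(d + 1) - 2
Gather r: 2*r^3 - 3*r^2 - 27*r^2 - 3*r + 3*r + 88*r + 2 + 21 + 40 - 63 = 2*r^3 - 30*r^2 + 88*r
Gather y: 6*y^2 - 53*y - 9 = 6*y^2 - 53*y - 9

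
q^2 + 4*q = q*(q + 4)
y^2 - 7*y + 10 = (y - 5)*(y - 2)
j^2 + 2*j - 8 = (j - 2)*(j + 4)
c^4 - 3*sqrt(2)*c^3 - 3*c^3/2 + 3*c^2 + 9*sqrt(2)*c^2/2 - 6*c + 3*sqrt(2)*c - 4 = (c - 2)*(c + 1/2)*(c - 2*sqrt(2))*(c - sqrt(2))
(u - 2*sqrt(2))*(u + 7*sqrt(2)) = u^2 + 5*sqrt(2)*u - 28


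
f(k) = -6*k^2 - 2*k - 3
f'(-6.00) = 70.00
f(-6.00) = -207.00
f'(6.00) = -74.00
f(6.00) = -231.00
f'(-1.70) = 18.40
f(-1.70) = -16.94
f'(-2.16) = 23.92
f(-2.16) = -26.67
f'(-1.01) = 10.12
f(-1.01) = -7.10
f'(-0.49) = 3.88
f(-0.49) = -3.46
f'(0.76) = -11.12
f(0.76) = -7.99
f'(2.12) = -27.44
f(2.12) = -34.21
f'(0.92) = -13.04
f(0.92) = -9.92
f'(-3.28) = 37.36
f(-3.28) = -60.99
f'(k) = -12*k - 2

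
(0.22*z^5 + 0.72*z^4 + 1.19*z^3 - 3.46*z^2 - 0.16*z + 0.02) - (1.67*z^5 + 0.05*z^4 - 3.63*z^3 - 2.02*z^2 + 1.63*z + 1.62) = -1.45*z^5 + 0.67*z^4 + 4.82*z^3 - 1.44*z^2 - 1.79*z - 1.6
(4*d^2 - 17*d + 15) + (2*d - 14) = 4*d^2 - 15*d + 1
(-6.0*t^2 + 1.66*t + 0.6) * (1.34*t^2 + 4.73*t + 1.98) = -8.04*t^4 - 26.1556*t^3 - 3.2242*t^2 + 6.1248*t + 1.188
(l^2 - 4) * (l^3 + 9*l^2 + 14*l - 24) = l^5 + 9*l^4 + 10*l^3 - 60*l^2 - 56*l + 96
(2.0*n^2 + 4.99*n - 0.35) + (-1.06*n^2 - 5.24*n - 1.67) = 0.94*n^2 - 0.25*n - 2.02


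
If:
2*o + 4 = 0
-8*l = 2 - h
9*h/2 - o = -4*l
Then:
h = -1/5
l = -11/40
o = -2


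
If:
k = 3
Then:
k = 3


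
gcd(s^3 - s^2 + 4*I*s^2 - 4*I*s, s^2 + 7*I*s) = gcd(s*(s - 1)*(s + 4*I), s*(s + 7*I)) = s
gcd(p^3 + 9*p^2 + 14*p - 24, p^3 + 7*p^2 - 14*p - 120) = p + 6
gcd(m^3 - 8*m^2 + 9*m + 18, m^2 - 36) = m - 6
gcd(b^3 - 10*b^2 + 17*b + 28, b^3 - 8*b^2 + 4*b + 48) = b - 4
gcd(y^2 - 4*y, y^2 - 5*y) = y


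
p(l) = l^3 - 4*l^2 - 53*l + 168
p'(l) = 3*l^2 - 8*l - 53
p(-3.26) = 263.62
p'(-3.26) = 4.96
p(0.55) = 137.81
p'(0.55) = -56.49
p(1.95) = 56.85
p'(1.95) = -57.19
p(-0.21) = 178.94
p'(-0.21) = -51.19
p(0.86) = 120.10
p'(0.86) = -57.66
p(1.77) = 67.20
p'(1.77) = -57.76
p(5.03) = -72.53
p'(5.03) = -17.34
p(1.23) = 98.62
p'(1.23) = -58.30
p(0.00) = 168.00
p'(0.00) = -53.00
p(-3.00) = 264.00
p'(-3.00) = -2.00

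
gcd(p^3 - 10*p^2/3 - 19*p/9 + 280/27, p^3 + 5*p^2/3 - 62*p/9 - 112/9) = p - 8/3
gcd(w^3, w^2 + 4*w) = w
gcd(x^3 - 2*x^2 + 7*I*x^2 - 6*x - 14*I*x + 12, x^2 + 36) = x + 6*I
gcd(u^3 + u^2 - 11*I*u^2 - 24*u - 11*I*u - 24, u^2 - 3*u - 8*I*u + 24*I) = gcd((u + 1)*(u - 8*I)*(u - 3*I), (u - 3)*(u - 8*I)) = u - 8*I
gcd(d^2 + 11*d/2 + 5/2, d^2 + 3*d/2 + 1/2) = d + 1/2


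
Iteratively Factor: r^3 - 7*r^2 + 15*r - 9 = (r - 1)*(r^2 - 6*r + 9) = (r - 3)*(r - 1)*(r - 3)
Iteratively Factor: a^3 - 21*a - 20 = (a - 5)*(a^2 + 5*a + 4) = (a - 5)*(a + 1)*(a + 4)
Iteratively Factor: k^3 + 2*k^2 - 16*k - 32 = (k - 4)*(k^2 + 6*k + 8) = (k - 4)*(k + 2)*(k + 4)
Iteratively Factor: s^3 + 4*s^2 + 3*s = (s)*(s^2 + 4*s + 3) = s*(s + 1)*(s + 3)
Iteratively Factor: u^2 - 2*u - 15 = (u - 5)*(u + 3)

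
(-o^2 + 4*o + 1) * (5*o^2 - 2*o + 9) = -5*o^4 + 22*o^3 - 12*o^2 + 34*o + 9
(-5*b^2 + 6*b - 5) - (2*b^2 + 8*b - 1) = -7*b^2 - 2*b - 4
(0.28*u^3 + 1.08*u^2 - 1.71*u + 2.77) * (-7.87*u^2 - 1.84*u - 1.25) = -2.2036*u^5 - 9.0148*u^4 + 11.1205*u^3 - 20.0035*u^2 - 2.9593*u - 3.4625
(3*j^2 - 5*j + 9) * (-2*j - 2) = -6*j^3 + 4*j^2 - 8*j - 18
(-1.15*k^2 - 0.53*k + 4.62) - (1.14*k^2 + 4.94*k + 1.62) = -2.29*k^2 - 5.47*k + 3.0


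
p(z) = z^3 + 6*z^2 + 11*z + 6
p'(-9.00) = 146.00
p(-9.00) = -336.00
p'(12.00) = 587.00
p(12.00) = 2730.00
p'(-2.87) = 1.27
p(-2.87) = 0.21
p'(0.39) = 16.14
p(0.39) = 11.26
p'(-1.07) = 1.59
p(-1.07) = -0.13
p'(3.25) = 81.69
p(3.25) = 139.45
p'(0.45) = 17.01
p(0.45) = 12.26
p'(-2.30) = -0.73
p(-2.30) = 0.27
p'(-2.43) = -0.45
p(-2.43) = 0.35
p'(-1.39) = 0.12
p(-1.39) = -0.38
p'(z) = 3*z^2 + 12*z + 11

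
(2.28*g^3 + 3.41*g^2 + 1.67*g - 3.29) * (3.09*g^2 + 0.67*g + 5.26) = 7.0452*g^5 + 12.0645*g^4 + 19.4378*g^3 + 8.8894*g^2 + 6.5799*g - 17.3054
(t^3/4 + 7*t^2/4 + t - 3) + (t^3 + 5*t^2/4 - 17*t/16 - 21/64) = 5*t^3/4 + 3*t^2 - t/16 - 213/64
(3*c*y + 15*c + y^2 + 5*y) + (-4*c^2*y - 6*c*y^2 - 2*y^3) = -4*c^2*y - 6*c*y^2 + 3*c*y + 15*c - 2*y^3 + y^2 + 5*y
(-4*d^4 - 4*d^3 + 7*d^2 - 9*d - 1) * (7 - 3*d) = 12*d^5 - 16*d^4 - 49*d^3 + 76*d^2 - 60*d - 7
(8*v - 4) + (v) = 9*v - 4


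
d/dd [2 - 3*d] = -3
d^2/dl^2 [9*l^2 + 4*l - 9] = 18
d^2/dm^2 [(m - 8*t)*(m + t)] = 2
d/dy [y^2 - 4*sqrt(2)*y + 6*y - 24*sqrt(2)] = 2*y - 4*sqrt(2) + 6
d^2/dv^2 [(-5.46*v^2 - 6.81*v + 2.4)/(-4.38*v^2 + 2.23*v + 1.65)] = (367.951536*v^3 - 39.4988399999999*v^2 + 435.94578*v - 78.94461)/(84.027672*v^6 - 128.343636*v^5 - 29.618874*v^4 + 85.607693*v^3 + 11.157795*v^2 - 18.213525*v - 4.492125)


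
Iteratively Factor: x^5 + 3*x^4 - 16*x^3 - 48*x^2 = (x + 4)*(x^4 - x^3 - 12*x^2) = x*(x + 4)*(x^3 - x^2 - 12*x) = x^2*(x + 4)*(x^2 - x - 12) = x^2*(x - 4)*(x + 4)*(x + 3)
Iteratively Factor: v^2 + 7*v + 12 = (v + 3)*(v + 4)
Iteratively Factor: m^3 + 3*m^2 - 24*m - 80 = (m + 4)*(m^2 - m - 20) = (m - 5)*(m + 4)*(m + 4)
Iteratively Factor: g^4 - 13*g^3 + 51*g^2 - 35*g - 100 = (g + 1)*(g^3 - 14*g^2 + 65*g - 100) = (g - 5)*(g + 1)*(g^2 - 9*g + 20) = (g - 5)^2*(g + 1)*(g - 4)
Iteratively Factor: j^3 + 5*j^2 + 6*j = (j + 2)*(j^2 + 3*j) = (j + 2)*(j + 3)*(j)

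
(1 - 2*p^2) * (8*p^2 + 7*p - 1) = -16*p^4 - 14*p^3 + 10*p^2 + 7*p - 1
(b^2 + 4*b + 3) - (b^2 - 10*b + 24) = 14*b - 21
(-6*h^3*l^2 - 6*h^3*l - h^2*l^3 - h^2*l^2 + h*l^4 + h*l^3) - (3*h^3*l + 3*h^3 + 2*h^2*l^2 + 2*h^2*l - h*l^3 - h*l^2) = -6*h^3*l^2 - 9*h^3*l - 3*h^3 - h^2*l^3 - 3*h^2*l^2 - 2*h^2*l + h*l^4 + 2*h*l^3 + h*l^2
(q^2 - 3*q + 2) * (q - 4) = q^3 - 7*q^2 + 14*q - 8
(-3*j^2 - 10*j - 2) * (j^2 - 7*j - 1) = -3*j^4 + 11*j^3 + 71*j^2 + 24*j + 2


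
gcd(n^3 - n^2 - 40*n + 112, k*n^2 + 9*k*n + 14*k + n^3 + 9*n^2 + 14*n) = n + 7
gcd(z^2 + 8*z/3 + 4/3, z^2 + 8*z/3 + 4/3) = z^2 + 8*z/3 + 4/3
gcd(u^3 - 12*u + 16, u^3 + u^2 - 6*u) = u - 2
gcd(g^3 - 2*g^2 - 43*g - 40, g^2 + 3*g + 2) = g + 1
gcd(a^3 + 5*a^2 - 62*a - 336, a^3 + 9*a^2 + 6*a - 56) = a + 7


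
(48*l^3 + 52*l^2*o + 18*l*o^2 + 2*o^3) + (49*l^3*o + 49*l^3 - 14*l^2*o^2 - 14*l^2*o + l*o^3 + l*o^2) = 49*l^3*o + 97*l^3 - 14*l^2*o^2 + 38*l^2*o + l*o^3 + 19*l*o^2 + 2*o^3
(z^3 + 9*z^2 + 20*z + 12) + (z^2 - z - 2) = z^3 + 10*z^2 + 19*z + 10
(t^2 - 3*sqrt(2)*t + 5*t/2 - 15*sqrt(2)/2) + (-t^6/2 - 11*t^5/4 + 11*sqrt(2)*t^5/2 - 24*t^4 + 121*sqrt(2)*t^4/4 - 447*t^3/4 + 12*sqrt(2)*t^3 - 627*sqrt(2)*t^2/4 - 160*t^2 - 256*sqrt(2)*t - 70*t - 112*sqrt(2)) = -t^6/2 - 11*t^5/4 + 11*sqrt(2)*t^5/2 - 24*t^4 + 121*sqrt(2)*t^4/4 - 447*t^3/4 + 12*sqrt(2)*t^3 - 627*sqrt(2)*t^2/4 - 159*t^2 - 259*sqrt(2)*t - 135*t/2 - 239*sqrt(2)/2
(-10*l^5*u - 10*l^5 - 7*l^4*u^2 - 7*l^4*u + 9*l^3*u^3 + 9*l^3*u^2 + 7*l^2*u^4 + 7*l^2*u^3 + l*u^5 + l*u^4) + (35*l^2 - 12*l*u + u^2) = -10*l^5*u - 10*l^5 - 7*l^4*u^2 - 7*l^4*u + 9*l^3*u^3 + 9*l^3*u^2 + 7*l^2*u^4 + 7*l^2*u^3 + 35*l^2 + l*u^5 + l*u^4 - 12*l*u + u^2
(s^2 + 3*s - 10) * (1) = s^2 + 3*s - 10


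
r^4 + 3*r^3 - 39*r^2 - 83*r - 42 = (r - 6)*(r + 1)^2*(r + 7)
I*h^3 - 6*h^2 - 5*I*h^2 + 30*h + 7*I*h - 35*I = (h - 5)*(h + 7*I)*(I*h + 1)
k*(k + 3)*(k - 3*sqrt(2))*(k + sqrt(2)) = k^4 - 2*sqrt(2)*k^3 + 3*k^3 - 6*sqrt(2)*k^2 - 6*k^2 - 18*k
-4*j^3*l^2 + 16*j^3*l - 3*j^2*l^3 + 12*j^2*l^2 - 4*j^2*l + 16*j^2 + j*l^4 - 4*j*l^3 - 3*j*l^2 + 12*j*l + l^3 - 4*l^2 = (-4*j + l)*(j + l)*(l - 4)*(j*l + 1)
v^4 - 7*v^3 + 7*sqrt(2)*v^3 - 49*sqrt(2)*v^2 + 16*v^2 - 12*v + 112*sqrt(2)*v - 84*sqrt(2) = (v - 3)*(v - 2)^2*(v + 7*sqrt(2))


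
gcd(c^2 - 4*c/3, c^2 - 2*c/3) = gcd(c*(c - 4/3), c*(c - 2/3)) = c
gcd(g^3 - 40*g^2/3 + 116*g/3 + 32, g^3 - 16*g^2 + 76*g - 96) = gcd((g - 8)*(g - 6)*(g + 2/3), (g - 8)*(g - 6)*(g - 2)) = g^2 - 14*g + 48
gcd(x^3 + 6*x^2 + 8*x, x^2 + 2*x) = x^2 + 2*x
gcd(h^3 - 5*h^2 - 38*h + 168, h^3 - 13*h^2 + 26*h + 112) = h - 7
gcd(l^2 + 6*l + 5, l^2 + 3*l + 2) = l + 1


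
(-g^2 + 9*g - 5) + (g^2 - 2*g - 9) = 7*g - 14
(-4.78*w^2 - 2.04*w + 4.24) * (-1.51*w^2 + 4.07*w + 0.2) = 7.2178*w^4 - 16.3742*w^3 - 15.6612*w^2 + 16.8488*w + 0.848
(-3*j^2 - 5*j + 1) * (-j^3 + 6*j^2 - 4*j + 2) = 3*j^5 - 13*j^4 - 19*j^3 + 20*j^2 - 14*j + 2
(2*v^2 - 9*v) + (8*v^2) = 10*v^2 - 9*v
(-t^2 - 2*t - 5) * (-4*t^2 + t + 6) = 4*t^4 + 7*t^3 + 12*t^2 - 17*t - 30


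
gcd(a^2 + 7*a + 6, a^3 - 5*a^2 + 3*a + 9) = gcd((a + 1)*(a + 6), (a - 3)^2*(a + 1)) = a + 1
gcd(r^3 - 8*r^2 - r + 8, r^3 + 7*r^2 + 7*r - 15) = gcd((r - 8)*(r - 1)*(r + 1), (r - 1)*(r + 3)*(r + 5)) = r - 1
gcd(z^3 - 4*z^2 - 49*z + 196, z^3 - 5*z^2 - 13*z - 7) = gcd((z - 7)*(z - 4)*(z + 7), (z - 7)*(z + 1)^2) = z - 7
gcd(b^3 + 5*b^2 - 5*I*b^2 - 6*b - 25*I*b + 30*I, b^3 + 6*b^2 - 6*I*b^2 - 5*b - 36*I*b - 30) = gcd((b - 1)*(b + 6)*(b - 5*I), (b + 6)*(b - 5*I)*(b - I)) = b^2 + b*(6 - 5*I) - 30*I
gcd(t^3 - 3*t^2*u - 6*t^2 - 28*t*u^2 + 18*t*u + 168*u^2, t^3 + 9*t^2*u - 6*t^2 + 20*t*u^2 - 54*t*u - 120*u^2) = t^2 + 4*t*u - 6*t - 24*u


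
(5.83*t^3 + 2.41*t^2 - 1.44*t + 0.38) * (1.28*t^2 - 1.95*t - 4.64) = 7.4624*t^5 - 8.2837*t^4 - 33.5939*t^3 - 7.888*t^2 + 5.9406*t - 1.7632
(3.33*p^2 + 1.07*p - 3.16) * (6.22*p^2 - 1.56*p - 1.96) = 20.7126*p^4 + 1.4606*p^3 - 27.8512*p^2 + 2.8324*p + 6.1936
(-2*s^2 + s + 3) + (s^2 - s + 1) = 4 - s^2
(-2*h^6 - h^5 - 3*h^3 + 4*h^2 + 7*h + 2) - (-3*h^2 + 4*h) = -2*h^6 - h^5 - 3*h^3 + 7*h^2 + 3*h + 2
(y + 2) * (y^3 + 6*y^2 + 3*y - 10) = y^4 + 8*y^3 + 15*y^2 - 4*y - 20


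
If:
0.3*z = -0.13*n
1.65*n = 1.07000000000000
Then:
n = 0.65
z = -0.28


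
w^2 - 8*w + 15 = (w - 5)*(w - 3)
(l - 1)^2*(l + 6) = l^3 + 4*l^2 - 11*l + 6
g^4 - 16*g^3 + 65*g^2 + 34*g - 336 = (g - 8)*(g - 7)*(g - 3)*(g + 2)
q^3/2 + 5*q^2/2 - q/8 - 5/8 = (q/2 + 1/4)*(q - 1/2)*(q + 5)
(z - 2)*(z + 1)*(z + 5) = z^3 + 4*z^2 - 7*z - 10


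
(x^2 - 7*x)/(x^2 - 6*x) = (x - 7)/(x - 6)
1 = 1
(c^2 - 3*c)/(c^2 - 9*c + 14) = c*(c - 3)/(c^2 - 9*c + 14)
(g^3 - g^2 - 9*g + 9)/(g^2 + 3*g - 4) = (g^2 - 9)/(g + 4)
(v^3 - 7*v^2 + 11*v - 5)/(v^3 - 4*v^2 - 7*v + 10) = (v - 1)/(v + 2)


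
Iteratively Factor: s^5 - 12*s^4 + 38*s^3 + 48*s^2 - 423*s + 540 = (s - 3)*(s^4 - 9*s^3 + 11*s^2 + 81*s - 180) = (s - 3)^2*(s^3 - 6*s^2 - 7*s + 60) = (s - 3)^2*(s + 3)*(s^2 - 9*s + 20) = (s - 5)*(s - 3)^2*(s + 3)*(s - 4)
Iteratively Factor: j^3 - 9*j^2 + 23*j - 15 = (j - 1)*(j^2 - 8*j + 15) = (j - 3)*(j - 1)*(j - 5)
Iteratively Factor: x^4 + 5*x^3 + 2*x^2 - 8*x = (x + 2)*(x^3 + 3*x^2 - 4*x) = (x + 2)*(x + 4)*(x^2 - x) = x*(x + 2)*(x + 4)*(x - 1)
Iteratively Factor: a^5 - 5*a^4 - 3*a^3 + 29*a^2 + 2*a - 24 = (a - 3)*(a^4 - 2*a^3 - 9*a^2 + 2*a + 8) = (a - 3)*(a + 1)*(a^3 - 3*a^2 - 6*a + 8) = (a - 3)*(a + 1)*(a + 2)*(a^2 - 5*a + 4) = (a - 4)*(a - 3)*(a + 1)*(a + 2)*(a - 1)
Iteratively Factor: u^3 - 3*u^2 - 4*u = (u + 1)*(u^2 - 4*u) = (u - 4)*(u + 1)*(u)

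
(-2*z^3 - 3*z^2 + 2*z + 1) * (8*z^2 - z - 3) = -16*z^5 - 22*z^4 + 25*z^3 + 15*z^2 - 7*z - 3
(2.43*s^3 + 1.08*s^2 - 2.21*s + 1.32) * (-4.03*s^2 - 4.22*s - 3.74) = -9.7929*s^5 - 14.607*s^4 - 4.7395*s^3 - 0.0326000000000004*s^2 + 2.695*s - 4.9368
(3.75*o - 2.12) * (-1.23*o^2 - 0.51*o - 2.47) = -4.6125*o^3 + 0.6951*o^2 - 8.1813*o + 5.2364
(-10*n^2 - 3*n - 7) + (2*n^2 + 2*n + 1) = -8*n^2 - n - 6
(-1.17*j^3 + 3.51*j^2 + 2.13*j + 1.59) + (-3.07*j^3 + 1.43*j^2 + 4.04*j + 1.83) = -4.24*j^3 + 4.94*j^2 + 6.17*j + 3.42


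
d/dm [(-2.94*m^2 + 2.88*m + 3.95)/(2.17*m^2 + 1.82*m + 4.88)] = (-11.6004*m^2 - 45.8374*m + 6.8654)/(4.7089*m^4 + 7.8988*m^3 + 24.4916*m^2 + 17.7632*m + 23.8144)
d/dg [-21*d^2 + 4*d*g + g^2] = 4*d + 2*g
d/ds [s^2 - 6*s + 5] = 2*s - 6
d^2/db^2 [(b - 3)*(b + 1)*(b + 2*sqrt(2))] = 6*b - 4 + 4*sqrt(2)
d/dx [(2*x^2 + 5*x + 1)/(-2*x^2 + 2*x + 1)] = (14*x^2 + 8*x + 3)/(4*x^4 - 8*x^3 + 4*x + 1)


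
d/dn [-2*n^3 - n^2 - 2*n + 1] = -6*n^2 - 2*n - 2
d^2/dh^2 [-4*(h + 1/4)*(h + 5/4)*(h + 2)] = -24*h - 28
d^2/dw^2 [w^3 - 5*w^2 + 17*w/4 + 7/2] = 6*w - 10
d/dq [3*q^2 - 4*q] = 6*q - 4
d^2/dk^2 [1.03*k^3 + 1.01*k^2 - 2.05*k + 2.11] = 6.18*k + 2.02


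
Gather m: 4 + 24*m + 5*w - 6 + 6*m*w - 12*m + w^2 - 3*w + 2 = m*(6*w + 12) + w^2 + 2*w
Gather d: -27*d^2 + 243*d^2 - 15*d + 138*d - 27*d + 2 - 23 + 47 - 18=216*d^2 + 96*d + 8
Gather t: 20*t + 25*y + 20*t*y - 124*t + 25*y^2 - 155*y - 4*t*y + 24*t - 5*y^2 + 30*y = t*(16*y - 80) + 20*y^2 - 100*y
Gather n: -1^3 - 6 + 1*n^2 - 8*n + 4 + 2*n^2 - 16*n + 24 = 3*n^2 - 24*n + 21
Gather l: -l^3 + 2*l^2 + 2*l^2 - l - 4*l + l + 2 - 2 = -l^3 + 4*l^2 - 4*l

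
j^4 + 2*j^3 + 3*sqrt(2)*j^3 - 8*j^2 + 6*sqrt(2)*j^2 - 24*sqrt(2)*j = j*(j - 2)*(j + 4)*(j + 3*sqrt(2))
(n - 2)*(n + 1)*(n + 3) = n^3 + 2*n^2 - 5*n - 6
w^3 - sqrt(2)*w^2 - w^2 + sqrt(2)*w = w*(w - 1)*(w - sqrt(2))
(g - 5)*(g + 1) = g^2 - 4*g - 5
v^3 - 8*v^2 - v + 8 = (v - 8)*(v - 1)*(v + 1)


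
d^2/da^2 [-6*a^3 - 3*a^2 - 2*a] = -36*a - 6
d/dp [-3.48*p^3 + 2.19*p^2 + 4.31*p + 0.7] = -10.44*p^2 + 4.38*p + 4.31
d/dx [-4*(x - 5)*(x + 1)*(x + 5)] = -12*x^2 - 8*x + 100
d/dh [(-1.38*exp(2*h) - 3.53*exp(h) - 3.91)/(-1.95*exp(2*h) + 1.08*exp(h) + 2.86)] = (-8.3739*exp(2*h) - 23.1426*exp(h) - 5.873)*exp(h)/(3.8025*exp(4*h) - 4.212*exp(3*h) - 9.9876*exp(2*h) + 6.1776*exp(h) + 8.1796)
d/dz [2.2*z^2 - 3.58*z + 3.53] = 4.4*z - 3.58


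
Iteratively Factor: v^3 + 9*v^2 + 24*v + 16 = (v + 1)*(v^2 + 8*v + 16) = (v + 1)*(v + 4)*(v + 4)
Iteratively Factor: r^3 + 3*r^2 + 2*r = (r + 1)*(r^2 + 2*r) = r*(r + 1)*(r + 2)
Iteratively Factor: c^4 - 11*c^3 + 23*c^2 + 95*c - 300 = (c + 3)*(c^3 - 14*c^2 + 65*c - 100) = (c - 5)*(c + 3)*(c^2 - 9*c + 20) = (c - 5)*(c - 4)*(c + 3)*(c - 5)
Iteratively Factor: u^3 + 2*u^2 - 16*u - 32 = (u + 2)*(u^2 - 16) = (u + 2)*(u + 4)*(u - 4)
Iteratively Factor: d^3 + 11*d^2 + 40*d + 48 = (d + 4)*(d^2 + 7*d + 12) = (d + 4)^2*(d + 3)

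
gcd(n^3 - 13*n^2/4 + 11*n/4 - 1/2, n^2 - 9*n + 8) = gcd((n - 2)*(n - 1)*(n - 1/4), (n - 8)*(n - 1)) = n - 1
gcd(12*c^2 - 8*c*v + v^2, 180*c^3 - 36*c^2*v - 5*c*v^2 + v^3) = -6*c + v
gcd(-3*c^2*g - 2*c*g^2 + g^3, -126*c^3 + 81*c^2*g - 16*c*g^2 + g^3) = 3*c - g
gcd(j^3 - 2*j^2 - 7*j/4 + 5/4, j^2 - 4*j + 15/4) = j - 5/2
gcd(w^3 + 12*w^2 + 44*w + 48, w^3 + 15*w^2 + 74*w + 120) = w^2 + 10*w + 24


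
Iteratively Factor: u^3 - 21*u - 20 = (u + 1)*(u^2 - u - 20) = (u - 5)*(u + 1)*(u + 4)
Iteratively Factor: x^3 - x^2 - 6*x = (x + 2)*(x^2 - 3*x) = (x - 3)*(x + 2)*(x)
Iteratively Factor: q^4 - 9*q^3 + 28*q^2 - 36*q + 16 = (q - 2)*(q^3 - 7*q^2 + 14*q - 8) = (q - 4)*(q - 2)*(q^2 - 3*q + 2) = (q - 4)*(q - 2)*(q - 1)*(q - 2)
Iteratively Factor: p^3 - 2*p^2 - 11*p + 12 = (p - 4)*(p^2 + 2*p - 3) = (p - 4)*(p - 1)*(p + 3)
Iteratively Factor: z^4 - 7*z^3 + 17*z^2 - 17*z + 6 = (z - 3)*(z^3 - 4*z^2 + 5*z - 2) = (z - 3)*(z - 1)*(z^2 - 3*z + 2) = (z - 3)*(z - 2)*(z - 1)*(z - 1)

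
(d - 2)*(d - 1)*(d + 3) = d^3 - 7*d + 6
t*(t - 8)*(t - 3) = t^3 - 11*t^2 + 24*t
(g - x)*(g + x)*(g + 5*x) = g^3 + 5*g^2*x - g*x^2 - 5*x^3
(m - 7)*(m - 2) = m^2 - 9*m + 14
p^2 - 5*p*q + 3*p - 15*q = (p + 3)*(p - 5*q)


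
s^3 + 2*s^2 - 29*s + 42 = (s - 3)*(s - 2)*(s + 7)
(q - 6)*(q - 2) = q^2 - 8*q + 12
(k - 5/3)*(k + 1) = k^2 - 2*k/3 - 5/3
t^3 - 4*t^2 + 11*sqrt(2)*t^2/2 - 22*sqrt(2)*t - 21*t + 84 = (t - 4)*(t - 3*sqrt(2)/2)*(t + 7*sqrt(2))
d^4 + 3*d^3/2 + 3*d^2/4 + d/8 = d*(d + 1/2)^3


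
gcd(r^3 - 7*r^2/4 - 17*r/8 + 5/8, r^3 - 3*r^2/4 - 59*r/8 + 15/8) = r - 1/4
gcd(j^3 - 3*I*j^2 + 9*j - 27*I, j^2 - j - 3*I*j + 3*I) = j - 3*I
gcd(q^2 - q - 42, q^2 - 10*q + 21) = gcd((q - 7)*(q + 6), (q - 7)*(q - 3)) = q - 7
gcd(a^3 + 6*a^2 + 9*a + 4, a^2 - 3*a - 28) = a + 4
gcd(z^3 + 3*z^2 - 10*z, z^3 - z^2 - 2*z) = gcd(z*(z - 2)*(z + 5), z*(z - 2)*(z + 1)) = z^2 - 2*z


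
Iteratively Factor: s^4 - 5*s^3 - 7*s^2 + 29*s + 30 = (s - 5)*(s^3 - 7*s - 6) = (s - 5)*(s + 2)*(s^2 - 2*s - 3) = (s - 5)*(s - 3)*(s + 2)*(s + 1)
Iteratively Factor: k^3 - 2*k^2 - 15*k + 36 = (k - 3)*(k^2 + k - 12) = (k - 3)*(k + 4)*(k - 3)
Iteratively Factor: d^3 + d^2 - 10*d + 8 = (d - 2)*(d^2 + 3*d - 4) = (d - 2)*(d + 4)*(d - 1)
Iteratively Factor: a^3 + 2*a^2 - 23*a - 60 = (a + 3)*(a^2 - a - 20) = (a - 5)*(a + 3)*(a + 4)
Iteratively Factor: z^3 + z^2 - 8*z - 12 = (z + 2)*(z^2 - z - 6) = (z + 2)^2*(z - 3)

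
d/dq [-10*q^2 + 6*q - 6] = 6 - 20*q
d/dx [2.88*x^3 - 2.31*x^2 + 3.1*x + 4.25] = 8.64*x^2 - 4.62*x + 3.1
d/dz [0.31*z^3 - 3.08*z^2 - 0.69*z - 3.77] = 0.93*z^2 - 6.16*z - 0.69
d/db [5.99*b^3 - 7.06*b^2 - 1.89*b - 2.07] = 17.97*b^2 - 14.12*b - 1.89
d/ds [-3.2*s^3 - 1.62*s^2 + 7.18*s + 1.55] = -9.6*s^2 - 3.24*s + 7.18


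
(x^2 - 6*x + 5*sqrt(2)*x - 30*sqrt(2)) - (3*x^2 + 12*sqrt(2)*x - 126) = -2*x^2 - 7*sqrt(2)*x - 6*x - 30*sqrt(2) + 126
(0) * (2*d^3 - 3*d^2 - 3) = 0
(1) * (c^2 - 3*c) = c^2 - 3*c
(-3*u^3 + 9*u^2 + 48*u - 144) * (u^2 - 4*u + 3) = -3*u^5 + 21*u^4 + 3*u^3 - 309*u^2 + 720*u - 432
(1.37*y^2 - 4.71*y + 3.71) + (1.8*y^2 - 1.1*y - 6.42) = 3.17*y^2 - 5.81*y - 2.71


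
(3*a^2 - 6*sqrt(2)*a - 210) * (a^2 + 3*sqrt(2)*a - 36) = 3*a^4 + 3*sqrt(2)*a^3 - 354*a^2 - 414*sqrt(2)*a + 7560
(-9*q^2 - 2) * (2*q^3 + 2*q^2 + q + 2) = -18*q^5 - 18*q^4 - 13*q^3 - 22*q^2 - 2*q - 4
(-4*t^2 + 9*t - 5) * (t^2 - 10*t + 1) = -4*t^4 + 49*t^3 - 99*t^2 + 59*t - 5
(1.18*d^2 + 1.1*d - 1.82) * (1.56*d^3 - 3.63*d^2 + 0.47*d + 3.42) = 1.8408*d^5 - 2.5674*d^4 - 6.2776*d^3 + 11.1592*d^2 + 2.9066*d - 6.2244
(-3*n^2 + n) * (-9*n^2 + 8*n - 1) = 27*n^4 - 33*n^3 + 11*n^2 - n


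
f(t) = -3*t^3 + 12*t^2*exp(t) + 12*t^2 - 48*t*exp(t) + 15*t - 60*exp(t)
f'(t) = 12*t^2*exp(t) - 9*t^2 - 24*t*exp(t) + 24*t - 108*exp(t) + 15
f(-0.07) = -53.75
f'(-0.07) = -85.80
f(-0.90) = -4.47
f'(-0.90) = -45.07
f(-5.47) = 770.37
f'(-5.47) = -383.96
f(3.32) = -2336.69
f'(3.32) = -1537.21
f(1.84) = -628.55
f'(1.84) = -673.58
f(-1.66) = 31.92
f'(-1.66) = -56.31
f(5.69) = 16311.70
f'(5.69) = 42455.01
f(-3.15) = 174.60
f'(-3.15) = -146.19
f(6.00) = 33762.02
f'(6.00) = 72452.18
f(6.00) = 33762.02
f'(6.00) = 72452.18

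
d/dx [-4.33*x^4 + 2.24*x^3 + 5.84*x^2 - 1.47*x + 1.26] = -17.32*x^3 + 6.72*x^2 + 11.68*x - 1.47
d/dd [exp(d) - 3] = exp(d)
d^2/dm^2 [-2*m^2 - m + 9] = -4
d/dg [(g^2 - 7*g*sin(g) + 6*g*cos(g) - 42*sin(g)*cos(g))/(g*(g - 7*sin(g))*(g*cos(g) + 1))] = (g^3*sin(g) - g^2*cos(g) - 6*g*sin(g) - 12*g*cos(g)^2 - 6*cos(g))/(g^2*(g*cos(g) + 1)^2)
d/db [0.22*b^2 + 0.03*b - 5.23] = 0.44*b + 0.03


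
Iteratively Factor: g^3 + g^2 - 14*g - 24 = (g - 4)*(g^2 + 5*g + 6) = (g - 4)*(g + 2)*(g + 3)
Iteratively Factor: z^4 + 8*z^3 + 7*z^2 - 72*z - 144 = (z + 3)*(z^3 + 5*z^2 - 8*z - 48) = (z + 3)*(z + 4)*(z^2 + z - 12) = (z - 3)*(z + 3)*(z + 4)*(z + 4)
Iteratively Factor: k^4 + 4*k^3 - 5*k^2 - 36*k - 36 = (k + 2)*(k^3 + 2*k^2 - 9*k - 18) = (k - 3)*(k + 2)*(k^2 + 5*k + 6) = (k - 3)*(k + 2)^2*(k + 3)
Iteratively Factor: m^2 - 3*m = (m - 3)*(m)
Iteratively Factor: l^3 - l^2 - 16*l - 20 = (l + 2)*(l^2 - 3*l - 10) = (l + 2)^2*(l - 5)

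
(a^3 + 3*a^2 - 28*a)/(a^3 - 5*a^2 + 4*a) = (a + 7)/(a - 1)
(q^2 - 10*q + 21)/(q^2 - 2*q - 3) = (q - 7)/(q + 1)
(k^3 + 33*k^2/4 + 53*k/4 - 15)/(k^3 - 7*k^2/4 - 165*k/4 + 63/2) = (k^2 + 9*k + 20)/(k^2 - k - 42)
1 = 1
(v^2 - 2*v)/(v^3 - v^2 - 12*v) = (2 - v)/(-v^2 + v + 12)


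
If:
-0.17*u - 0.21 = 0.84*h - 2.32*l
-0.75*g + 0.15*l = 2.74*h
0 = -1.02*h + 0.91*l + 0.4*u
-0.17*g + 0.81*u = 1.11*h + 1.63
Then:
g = -9.10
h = 2.56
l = 1.28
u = 3.61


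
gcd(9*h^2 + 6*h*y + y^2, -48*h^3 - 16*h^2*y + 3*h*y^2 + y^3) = 3*h + y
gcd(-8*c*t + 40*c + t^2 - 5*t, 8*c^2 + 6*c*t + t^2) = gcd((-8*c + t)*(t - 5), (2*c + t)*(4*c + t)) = 1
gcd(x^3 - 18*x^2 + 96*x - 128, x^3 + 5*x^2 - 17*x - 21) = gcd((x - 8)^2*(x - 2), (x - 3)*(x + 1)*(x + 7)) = 1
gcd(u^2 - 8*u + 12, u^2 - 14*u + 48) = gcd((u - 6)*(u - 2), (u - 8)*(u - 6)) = u - 6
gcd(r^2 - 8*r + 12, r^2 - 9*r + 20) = 1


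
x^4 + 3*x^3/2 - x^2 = x^2*(x - 1/2)*(x + 2)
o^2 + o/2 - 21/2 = (o - 3)*(o + 7/2)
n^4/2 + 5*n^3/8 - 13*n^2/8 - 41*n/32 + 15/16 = (n/2 + 1)*(n - 3/2)*(n - 1/2)*(n + 5/4)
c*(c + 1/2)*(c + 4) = c^3 + 9*c^2/2 + 2*c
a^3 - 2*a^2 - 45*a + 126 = (a - 6)*(a - 3)*(a + 7)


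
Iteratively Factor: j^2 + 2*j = (j + 2)*(j)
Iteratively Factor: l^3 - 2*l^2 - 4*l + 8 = (l - 2)*(l^2 - 4) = (l - 2)^2*(l + 2)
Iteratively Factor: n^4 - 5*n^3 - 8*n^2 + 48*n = (n - 4)*(n^3 - n^2 - 12*n) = (n - 4)^2*(n^2 + 3*n) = n*(n - 4)^2*(n + 3)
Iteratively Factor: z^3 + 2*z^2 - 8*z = (z - 2)*(z^2 + 4*z) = (z - 2)*(z + 4)*(z)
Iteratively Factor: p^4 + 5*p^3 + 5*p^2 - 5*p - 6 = (p + 3)*(p^3 + 2*p^2 - p - 2) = (p - 1)*(p + 3)*(p^2 + 3*p + 2) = (p - 1)*(p + 1)*(p + 3)*(p + 2)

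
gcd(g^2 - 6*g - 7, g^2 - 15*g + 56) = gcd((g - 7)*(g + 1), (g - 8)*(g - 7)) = g - 7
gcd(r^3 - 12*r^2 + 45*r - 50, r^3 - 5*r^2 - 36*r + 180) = r - 5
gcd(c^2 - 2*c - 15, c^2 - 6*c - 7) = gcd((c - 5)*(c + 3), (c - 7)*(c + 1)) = 1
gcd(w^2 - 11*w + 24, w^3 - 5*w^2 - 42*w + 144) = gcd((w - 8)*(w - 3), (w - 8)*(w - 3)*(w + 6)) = w^2 - 11*w + 24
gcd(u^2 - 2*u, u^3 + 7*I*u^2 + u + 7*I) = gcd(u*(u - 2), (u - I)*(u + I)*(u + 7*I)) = 1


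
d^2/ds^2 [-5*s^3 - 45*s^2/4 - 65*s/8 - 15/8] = -30*s - 45/2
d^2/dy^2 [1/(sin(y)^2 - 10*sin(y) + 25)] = 2*(-5*sin(y) + cos(2*y) + 2)/(sin(y) - 5)^4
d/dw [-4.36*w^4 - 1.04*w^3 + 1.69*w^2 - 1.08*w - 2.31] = -17.44*w^3 - 3.12*w^2 + 3.38*w - 1.08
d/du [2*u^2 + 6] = 4*u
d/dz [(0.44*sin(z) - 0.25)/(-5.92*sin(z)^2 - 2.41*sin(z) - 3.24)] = (2.6048*sin(z)^2 - 2.96*sin(z) - 2.0281)*cos(z)/(35.0464*sin(z)^4 + 28.5344*sin(z)^3 + 44.1697*sin(z)^2 + 15.6168*sin(z) + 10.4976)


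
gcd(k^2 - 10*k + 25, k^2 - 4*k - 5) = k - 5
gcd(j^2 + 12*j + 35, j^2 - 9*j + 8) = 1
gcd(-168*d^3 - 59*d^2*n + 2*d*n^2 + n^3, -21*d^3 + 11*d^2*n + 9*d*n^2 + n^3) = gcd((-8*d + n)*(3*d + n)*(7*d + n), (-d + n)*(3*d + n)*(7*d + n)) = 21*d^2 + 10*d*n + n^2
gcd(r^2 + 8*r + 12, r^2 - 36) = r + 6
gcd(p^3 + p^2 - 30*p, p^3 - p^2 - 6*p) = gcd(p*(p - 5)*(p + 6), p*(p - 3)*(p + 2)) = p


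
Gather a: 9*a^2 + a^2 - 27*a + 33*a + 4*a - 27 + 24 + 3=10*a^2 + 10*a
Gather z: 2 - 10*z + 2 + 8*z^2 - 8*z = 8*z^2 - 18*z + 4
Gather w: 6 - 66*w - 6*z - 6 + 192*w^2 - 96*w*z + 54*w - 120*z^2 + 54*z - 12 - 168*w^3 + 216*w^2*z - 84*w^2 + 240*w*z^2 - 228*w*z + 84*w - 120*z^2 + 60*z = -168*w^3 + w^2*(216*z + 108) + w*(240*z^2 - 324*z + 72) - 240*z^2 + 108*z - 12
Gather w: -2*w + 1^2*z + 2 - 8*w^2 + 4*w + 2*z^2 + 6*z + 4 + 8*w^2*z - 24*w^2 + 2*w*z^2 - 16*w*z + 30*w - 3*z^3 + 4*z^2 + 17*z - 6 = w^2*(8*z - 32) + w*(2*z^2 - 16*z + 32) - 3*z^3 + 6*z^2 + 24*z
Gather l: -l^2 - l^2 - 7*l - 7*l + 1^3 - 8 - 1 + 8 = -2*l^2 - 14*l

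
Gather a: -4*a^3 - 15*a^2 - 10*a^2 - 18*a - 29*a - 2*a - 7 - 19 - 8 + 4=-4*a^3 - 25*a^2 - 49*a - 30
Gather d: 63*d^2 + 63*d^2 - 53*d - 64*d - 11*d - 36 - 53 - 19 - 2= 126*d^2 - 128*d - 110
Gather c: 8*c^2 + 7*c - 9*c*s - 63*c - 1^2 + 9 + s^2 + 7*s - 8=8*c^2 + c*(-9*s - 56) + s^2 + 7*s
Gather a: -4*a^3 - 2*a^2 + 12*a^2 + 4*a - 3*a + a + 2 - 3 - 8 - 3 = -4*a^3 + 10*a^2 + 2*a - 12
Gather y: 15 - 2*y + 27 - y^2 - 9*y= -y^2 - 11*y + 42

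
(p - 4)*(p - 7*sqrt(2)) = p^2 - 7*sqrt(2)*p - 4*p + 28*sqrt(2)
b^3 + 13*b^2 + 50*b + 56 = (b + 2)*(b + 4)*(b + 7)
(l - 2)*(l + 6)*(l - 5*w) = l^3 - 5*l^2*w + 4*l^2 - 20*l*w - 12*l + 60*w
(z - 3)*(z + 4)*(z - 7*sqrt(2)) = z^3 - 7*sqrt(2)*z^2 + z^2 - 12*z - 7*sqrt(2)*z + 84*sqrt(2)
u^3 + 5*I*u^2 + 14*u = u*(u - 2*I)*(u + 7*I)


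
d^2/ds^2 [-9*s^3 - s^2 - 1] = -54*s - 2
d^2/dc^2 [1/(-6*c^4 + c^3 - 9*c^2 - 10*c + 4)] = 2*(3*(12*c^2 - c + 3)*(6*c^4 - c^3 + 9*c^2 + 10*c - 4) - (24*c^3 - 3*c^2 + 18*c + 10)^2)/(6*c^4 - c^3 + 9*c^2 + 10*c - 4)^3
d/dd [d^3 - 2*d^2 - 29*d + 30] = 3*d^2 - 4*d - 29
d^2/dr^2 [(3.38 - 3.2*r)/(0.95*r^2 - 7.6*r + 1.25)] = (-(1.9*r - 7.6)*(3.2*r - 3.38)*(3.8*r - 15.2) + (18.24*r - 55.062)*(0.95*r^2 - 7.6*r + 1.25))/(0.95*r^2 - 7.6*r + 1.25)^3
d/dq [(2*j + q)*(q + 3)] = 2*j + 2*q + 3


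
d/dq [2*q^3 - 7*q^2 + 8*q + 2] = 6*q^2 - 14*q + 8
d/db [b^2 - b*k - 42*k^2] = 2*b - k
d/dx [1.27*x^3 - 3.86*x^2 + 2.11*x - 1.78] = 3.81*x^2 - 7.72*x + 2.11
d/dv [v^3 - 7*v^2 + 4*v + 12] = 3*v^2 - 14*v + 4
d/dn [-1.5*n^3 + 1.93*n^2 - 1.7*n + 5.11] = -4.5*n^2 + 3.86*n - 1.7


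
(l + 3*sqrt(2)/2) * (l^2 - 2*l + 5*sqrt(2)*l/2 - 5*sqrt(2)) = l^3 - 2*l^2 + 4*sqrt(2)*l^2 - 8*sqrt(2)*l + 15*l/2 - 15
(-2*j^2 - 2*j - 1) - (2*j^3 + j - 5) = -2*j^3 - 2*j^2 - 3*j + 4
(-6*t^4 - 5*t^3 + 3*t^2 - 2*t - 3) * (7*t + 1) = -42*t^5 - 41*t^4 + 16*t^3 - 11*t^2 - 23*t - 3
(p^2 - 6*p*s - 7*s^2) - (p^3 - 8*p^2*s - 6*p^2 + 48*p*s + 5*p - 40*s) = -p^3 + 8*p^2*s + 7*p^2 - 54*p*s - 5*p - 7*s^2 + 40*s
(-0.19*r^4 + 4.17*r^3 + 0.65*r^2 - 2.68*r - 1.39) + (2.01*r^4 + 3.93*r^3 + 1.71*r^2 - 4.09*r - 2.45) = 1.82*r^4 + 8.1*r^3 + 2.36*r^2 - 6.77*r - 3.84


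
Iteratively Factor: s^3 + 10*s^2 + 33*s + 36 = (s + 3)*(s^2 + 7*s + 12) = (s + 3)^2*(s + 4)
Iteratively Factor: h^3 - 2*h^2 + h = (h - 1)*(h^2 - h) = h*(h - 1)*(h - 1)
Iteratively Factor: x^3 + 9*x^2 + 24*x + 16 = (x + 4)*(x^2 + 5*x + 4) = (x + 1)*(x + 4)*(x + 4)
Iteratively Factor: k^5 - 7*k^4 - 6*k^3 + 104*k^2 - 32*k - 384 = (k - 4)*(k^4 - 3*k^3 - 18*k^2 + 32*k + 96) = (k - 4)^2*(k^3 + k^2 - 14*k - 24) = (k - 4)^2*(k + 3)*(k^2 - 2*k - 8) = (k - 4)^3*(k + 3)*(k + 2)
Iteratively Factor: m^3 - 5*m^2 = (m)*(m^2 - 5*m) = m*(m - 5)*(m)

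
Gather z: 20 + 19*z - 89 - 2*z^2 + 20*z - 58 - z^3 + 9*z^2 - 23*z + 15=-z^3 + 7*z^2 + 16*z - 112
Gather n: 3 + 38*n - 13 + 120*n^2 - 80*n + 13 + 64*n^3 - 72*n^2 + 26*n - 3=64*n^3 + 48*n^2 - 16*n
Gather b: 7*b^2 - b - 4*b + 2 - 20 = 7*b^2 - 5*b - 18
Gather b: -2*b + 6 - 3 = 3 - 2*b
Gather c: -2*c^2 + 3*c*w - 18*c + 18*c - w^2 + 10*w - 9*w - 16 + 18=-2*c^2 + 3*c*w - w^2 + w + 2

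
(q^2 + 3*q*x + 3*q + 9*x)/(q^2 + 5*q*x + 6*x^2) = (q + 3)/(q + 2*x)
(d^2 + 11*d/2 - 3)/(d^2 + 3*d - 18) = (d - 1/2)/(d - 3)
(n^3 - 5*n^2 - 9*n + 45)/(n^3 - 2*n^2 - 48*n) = (-n^3 + 5*n^2 + 9*n - 45)/(n*(-n^2 + 2*n + 48))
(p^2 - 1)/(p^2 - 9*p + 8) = (p + 1)/(p - 8)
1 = 1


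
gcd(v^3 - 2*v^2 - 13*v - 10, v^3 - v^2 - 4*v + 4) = v + 2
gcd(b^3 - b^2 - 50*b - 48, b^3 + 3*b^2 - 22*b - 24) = b^2 + 7*b + 6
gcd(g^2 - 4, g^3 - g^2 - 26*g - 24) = 1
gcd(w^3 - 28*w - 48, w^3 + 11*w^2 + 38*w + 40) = w^2 + 6*w + 8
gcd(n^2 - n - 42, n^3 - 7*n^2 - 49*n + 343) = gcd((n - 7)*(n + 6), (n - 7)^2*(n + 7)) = n - 7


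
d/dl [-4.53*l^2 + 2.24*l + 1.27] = 2.24 - 9.06*l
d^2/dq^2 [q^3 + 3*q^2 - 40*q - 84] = 6*q + 6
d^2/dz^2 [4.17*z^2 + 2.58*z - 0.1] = 8.34000000000000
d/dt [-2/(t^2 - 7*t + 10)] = 2*(2*t - 7)/(t^2 - 7*t + 10)^2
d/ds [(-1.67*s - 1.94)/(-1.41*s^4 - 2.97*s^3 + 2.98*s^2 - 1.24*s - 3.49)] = (-7.0641*s^4 - 20.8614*s^3 - 12.3088*s^2 + 11.5624*s + 3.4227)/(1.9881*s^8 + 8.3754*s^7 + 0.417300000000003*s^6 - 14.2044*s^5 + 26.0878*s^4 + 13.3402*s^3 - 19.2628*s^2 + 8.6552*s + 12.1801)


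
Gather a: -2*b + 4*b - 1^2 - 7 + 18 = 2*b + 10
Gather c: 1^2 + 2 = 3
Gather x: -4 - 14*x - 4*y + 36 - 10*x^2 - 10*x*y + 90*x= -10*x^2 + x*(76 - 10*y) - 4*y + 32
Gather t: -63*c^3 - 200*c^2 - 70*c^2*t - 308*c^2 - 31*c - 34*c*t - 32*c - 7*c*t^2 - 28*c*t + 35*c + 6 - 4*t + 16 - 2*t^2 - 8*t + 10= -63*c^3 - 508*c^2 - 28*c + t^2*(-7*c - 2) + t*(-70*c^2 - 62*c - 12) + 32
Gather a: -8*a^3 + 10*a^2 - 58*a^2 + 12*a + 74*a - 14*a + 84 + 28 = -8*a^3 - 48*a^2 + 72*a + 112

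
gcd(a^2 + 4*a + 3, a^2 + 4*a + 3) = a^2 + 4*a + 3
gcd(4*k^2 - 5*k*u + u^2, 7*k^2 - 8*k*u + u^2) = -k + u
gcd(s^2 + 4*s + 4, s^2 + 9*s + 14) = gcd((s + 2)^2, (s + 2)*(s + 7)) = s + 2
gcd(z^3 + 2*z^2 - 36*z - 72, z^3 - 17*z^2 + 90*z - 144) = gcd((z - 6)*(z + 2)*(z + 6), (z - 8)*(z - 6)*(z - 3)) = z - 6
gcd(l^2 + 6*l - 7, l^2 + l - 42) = l + 7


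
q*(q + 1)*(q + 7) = q^3 + 8*q^2 + 7*q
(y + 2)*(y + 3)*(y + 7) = y^3 + 12*y^2 + 41*y + 42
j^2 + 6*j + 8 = (j + 2)*(j + 4)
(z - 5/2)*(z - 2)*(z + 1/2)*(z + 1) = z^4 - 3*z^3 - 5*z^2/4 + 21*z/4 + 5/2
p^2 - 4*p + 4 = (p - 2)^2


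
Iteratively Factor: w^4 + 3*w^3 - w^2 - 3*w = (w + 3)*(w^3 - w) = w*(w + 3)*(w^2 - 1) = w*(w + 1)*(w + 3)*(w - 1)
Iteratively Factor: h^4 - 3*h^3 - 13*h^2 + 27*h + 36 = (h + 3)*(h^3 - 6*h^2 + 5*h + 12) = (h - 3)*(h + 3)*(h^2 - 3*h - 4) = (h - 4)*(h - 3)*(h + 3)*(h + 1)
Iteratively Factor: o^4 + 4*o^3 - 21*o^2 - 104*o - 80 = (o + 4)*(o^3 - 21*o - 20) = (o + 4)^2*(o^2 - 4*o - 5) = (o - 5)*(o + 4)^2*(o + 1)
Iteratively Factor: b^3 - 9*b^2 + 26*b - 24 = (b - 3)*(b^2 - 6*b + 8) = (b - 4)*(b - 3)*(b - 2)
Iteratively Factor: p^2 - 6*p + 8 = (p - 4)*(p - 2)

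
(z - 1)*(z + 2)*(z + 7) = z^3 + 8*z^2 + 5*z - 14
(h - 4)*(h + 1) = h^2 - 3*h - 4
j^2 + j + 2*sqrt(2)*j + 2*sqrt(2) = (j + 1)*(j + 2*sqrt(2))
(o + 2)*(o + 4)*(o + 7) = o^3 + 13*o^2 + 50*o + 56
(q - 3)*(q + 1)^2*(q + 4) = q^4 + 3*q^3 - 9*q^2 - 23*q - 12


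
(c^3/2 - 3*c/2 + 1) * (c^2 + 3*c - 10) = c^5/2 + 3*c^4/2 - 13*c^3/2 - 7*c^2/2 + 18*c - 10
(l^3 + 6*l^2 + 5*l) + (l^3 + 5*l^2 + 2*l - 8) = 2*l^3 + 11*l^2 + 7*l - 8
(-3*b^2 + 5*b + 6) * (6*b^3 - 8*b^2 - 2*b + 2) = -18*b^5 + 54*b^4 + 2*b^3 - 64*b^2 - 2*b + 12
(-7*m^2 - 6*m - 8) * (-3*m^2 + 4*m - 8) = 21*m^4 - 10*m^3 + 56*m^2 + 16*m + 64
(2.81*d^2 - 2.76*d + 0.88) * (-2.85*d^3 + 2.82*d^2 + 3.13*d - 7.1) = -8.0085*d^5 + 15.7902*d^4 - 1.4959*d^3 - 26.1082*d^2 + 22.3504*d - 6.248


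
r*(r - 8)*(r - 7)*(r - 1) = r^4 - 16*r^3 + 71*r^2 - 56*r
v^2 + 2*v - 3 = (v - 1)*(v + 3)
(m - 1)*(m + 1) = m^2 - 1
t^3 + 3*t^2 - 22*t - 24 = (t - 4)*(t + 1)*(t + 6)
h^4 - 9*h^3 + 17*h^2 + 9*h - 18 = (h - 6)*(h - 3)*(h - 1)*(h + 1)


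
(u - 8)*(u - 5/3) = u^2 - 29*u/3 + 40/3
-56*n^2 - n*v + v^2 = (-8*n + v)*(7*n + v)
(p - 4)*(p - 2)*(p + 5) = p^3 - p^2 - 22*p + 40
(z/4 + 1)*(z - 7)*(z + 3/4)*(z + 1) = z^4/4 - 5*z^3/16 - 65*z^2/8 - 205*z/16 - 21/4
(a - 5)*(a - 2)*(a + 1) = a^3 - 6*a^2 + 3*a + 10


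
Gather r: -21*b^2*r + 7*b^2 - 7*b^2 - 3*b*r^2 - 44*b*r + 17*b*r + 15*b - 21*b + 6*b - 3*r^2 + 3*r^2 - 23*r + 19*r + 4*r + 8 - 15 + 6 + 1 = -3*b*r^2 + r*(-21*b^2 - 27*b)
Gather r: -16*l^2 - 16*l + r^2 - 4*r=-16*l^2 - 16*l + r^2 - 4*r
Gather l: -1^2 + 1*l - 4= l - 5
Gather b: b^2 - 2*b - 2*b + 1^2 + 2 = b^2 - 4*b + 3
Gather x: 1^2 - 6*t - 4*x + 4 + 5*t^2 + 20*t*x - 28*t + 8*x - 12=5*t^2 - 34*t + x*(20*t + 4) - 7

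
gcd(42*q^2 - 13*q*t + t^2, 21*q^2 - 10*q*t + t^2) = 7*q - t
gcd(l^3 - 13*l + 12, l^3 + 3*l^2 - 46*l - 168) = l + 4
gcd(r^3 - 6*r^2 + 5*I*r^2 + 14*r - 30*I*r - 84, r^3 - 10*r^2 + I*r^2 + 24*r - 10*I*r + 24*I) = r - 6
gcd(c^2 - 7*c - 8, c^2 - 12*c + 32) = c - 8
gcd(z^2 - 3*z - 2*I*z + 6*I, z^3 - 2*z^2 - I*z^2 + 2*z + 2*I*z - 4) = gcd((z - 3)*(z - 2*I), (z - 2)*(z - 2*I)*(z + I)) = z - 2*I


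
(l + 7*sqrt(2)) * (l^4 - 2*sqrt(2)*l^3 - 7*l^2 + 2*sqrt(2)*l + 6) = l^5 + 5*sqrt(2)*l^4 - 35*l^3 - 47*sqrt(2)*l^2 + 34*l + 42*sqrt(2)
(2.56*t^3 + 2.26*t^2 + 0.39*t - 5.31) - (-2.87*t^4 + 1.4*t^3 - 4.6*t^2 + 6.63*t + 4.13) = 2.87*t^4 + 1.16*t^3 + 6.86*t^2 - 6.24*t - 9.44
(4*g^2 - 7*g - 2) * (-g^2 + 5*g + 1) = -4*g^4 + 27*g^3 - 29*g^2 - 17*g - 2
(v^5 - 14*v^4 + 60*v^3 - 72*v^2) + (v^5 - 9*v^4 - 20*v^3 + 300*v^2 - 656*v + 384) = 2*v^5 - 23*v^4 + 40*v^3 + 228*v^2 - 656*v + 384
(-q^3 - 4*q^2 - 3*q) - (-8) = -q^3 - 4*q^2 - 3*q + 8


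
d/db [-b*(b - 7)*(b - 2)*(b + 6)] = -4*b^3 + 9*b^2 + 80*b - 84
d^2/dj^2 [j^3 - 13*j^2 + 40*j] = 6*j - 26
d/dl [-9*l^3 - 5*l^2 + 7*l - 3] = -27*l^2 - 10*l + 7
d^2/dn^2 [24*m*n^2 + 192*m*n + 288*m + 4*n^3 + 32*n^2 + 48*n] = 48*m + 24*n + 64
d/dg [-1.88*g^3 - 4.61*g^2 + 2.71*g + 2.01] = -5.64*g^2 - 9.22*g + 2.71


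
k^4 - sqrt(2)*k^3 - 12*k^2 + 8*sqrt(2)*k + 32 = (k - 2*sqrt(2))^2*(k + sqrt(2))*(k + 2*sqrt(2))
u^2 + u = u*(u + 1)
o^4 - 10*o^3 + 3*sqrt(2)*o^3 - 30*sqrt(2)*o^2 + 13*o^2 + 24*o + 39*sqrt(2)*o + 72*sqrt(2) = (o - 8)*(o - 3)*(o + 1)*(o + 3*sqrt(2))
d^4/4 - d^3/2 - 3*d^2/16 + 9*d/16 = d*(d/4 + 1/4)*(d - 3/2)^2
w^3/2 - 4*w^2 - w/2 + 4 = (w/2 + 1/2)*(w - 8)*(w - 1)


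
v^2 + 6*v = v*(v + 6)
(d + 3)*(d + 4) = d^2 + 7*d + 12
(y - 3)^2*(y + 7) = y^3 + y^2 - 33*y + 63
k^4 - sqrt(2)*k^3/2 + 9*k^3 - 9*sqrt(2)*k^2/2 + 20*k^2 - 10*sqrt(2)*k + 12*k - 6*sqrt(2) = (k + 1)*(k + 2)*(k + 6)*(k - sqrt(2)/2)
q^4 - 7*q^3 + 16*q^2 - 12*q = q*(q - 3)*(q - 2)^2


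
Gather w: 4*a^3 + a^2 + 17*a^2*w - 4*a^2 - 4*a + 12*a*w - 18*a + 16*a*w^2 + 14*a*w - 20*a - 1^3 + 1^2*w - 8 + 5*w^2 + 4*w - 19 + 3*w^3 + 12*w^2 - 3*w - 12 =4*a^3 - 3*a^2 - 42*a + 3*w^3 + w^2*(16*a + 17) + w*(17*a^2 + 26*a + 2) - 40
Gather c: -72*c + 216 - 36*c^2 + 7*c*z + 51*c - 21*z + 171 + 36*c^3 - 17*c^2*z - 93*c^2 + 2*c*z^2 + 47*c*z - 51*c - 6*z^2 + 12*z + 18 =36*c^3 + c^2*(-17*z - 129) + c*(2*z^2 + 54*z - 72) - 6*z^2 - 9*z + 405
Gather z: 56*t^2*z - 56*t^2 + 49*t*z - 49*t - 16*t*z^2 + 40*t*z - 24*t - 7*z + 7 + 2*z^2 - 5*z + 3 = -56*t^2 - 73*t + z^2*(2 - 16*t) + z*(56*t^2 + 89*t - 12) + 10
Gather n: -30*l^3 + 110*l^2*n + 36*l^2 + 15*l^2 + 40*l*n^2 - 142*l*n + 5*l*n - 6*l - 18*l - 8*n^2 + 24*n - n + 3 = -30*l^3 + 51*l^2 - 24*l + n^2*(40*l - 8) + n*(110*l^2 - 137*l + 23) + 3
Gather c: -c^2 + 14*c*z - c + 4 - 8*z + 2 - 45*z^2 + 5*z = -c^2 + c*(14*z - 1) - 45*z^2 - 3*z + 6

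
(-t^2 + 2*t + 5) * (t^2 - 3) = -t^4 + 2*t^3 + 8*t^2 - 6*t - 15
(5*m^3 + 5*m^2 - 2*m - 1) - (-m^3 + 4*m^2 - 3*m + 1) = 6*m^3 + m^2 + m - 2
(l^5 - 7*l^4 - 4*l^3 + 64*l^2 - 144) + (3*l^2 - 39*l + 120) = l^5 - 7*l^4 - 4*l^3 + 67*l^2 - 39*l - 24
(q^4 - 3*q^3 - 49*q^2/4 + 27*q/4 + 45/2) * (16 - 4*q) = -4*q^5 + 28*q^4 + q^3 - 223*q^2 + 18*q + 360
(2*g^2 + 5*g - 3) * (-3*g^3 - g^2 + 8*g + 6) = -6*g^5 - 17*g^4 + 20*g^3 + 55*g^2 + 6*g - 18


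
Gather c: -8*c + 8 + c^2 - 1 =c^2 - 8*c + 7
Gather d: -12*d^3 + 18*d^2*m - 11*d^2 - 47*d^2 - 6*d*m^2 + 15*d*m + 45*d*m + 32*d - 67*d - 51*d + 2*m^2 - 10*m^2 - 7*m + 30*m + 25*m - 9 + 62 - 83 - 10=-12*d^3 + d^2*(18*m - 58) + d*(-6*m^2 + 60*m - 86) - 8*m^2 + 48*m - 40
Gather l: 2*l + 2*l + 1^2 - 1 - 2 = 4*l - 2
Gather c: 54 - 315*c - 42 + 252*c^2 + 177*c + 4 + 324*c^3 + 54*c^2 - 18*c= 324*c^3 + 306*c^2 - 156*c + 16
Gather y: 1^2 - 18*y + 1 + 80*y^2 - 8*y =80*y^2 - 26*y + 2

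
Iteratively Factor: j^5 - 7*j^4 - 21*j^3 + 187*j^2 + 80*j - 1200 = (j - 4)*(j^4 - 3*j^3 - 33*j^2 + 55*j + 300) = (j - 4)*(j + 4)*(j^3 - 7*j^2 - 5*j + 75) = (j - 5)*(j - 4)*(j + 4)*(j^2 - 2*j - 15) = (j - 5)*(j - 4)*(j + 3)*(j + 4)*(j - 5)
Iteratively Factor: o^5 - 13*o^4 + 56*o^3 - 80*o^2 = (o)*(o^4 - 13*o^3 + 56*o^2 - 80*o) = o*(o - 4)*(o^3 - 9*o^2 + 20*o) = o^2*(o - 4)*(o^2 - 9*o + 20) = o^2*(o - 5)*(o - 4)*(o - 4)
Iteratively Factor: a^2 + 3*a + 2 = (a + 2)*(a + 1)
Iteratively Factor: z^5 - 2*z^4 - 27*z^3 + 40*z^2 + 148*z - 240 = (z - 2)*(z^4 - 27*z^2 - 14*z + 120) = (z - 2)*(z + 4)*(z^3 - 4*z^2 - 11*z + 30) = (z - 5)*(z - 2)*(z + 4)*(z^2 + z - 6) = (z - 5)*(z - 2)*(z + 3)*(z + 4)*(z - 2)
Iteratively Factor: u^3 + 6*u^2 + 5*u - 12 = (u + 3)*(u^2 + 3*u - 4) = (u + 3)*(u + 4)*(u - 1)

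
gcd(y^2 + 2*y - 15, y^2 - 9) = y - 3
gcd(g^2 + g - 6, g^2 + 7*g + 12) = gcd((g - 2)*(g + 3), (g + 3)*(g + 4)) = g + 3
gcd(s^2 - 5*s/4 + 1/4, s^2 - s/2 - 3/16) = 1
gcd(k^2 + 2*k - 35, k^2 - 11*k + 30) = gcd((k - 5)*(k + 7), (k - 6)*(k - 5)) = k - 5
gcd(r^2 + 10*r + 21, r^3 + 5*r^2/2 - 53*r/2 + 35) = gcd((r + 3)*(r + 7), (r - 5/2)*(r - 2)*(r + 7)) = r + 7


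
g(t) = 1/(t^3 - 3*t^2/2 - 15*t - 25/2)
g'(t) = (-3*t^2 + 3*t + 15)/(t^3 - 3*t^2/2 - 15*t - 25/2)^2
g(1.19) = -0.03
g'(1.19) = 0.02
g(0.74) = -0.04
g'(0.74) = 0.03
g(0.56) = -0.05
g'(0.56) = 0.04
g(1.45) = -0.03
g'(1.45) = 0.01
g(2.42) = -0.02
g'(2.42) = 0.00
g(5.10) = 0.22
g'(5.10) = -2.22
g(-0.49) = -0.18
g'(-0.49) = 0.40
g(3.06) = -0.02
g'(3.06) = -0.00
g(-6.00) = -0.00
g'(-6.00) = 0.00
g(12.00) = 0.00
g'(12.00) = 0.00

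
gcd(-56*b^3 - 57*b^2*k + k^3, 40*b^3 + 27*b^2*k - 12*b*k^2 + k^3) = 8*b^2 + 7*b*k - k^2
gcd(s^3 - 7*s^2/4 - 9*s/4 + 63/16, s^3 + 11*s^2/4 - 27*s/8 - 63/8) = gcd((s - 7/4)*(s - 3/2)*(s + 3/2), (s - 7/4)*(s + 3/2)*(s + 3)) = s^2 - s/4 - 21/8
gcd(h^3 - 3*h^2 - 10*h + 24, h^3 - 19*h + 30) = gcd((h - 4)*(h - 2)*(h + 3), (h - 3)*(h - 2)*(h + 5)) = h - 2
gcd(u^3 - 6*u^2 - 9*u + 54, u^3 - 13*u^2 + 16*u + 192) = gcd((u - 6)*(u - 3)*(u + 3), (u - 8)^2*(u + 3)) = u + 3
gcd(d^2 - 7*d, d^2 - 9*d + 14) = d - 7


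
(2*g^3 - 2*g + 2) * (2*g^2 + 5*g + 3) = 4*g^5 + 10*g^4 + 2*g^3 - 6*g^2 + 4*g + 6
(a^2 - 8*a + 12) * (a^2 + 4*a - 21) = a^4 - 4*a^3 - 41*a^2 + 216*a - 252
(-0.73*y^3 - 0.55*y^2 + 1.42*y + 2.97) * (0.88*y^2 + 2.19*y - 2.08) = -0.6424*y^5 - 2.0827*y^4 + 1.5635*y^3 + 6.8674*y^2 + 3.5507*y - 6.1776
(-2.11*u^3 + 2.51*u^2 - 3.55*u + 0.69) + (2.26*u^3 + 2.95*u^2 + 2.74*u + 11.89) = 0.15*u^3 + 5.46*u^2 - 0.81*u + 12.58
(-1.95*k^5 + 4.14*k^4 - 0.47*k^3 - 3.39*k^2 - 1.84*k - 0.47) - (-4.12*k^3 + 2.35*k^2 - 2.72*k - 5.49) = -1.95*k^5 + 4.14*k^4 + 3.65*k^3 - 5.74*k^2 + 0.88*k + 5.02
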